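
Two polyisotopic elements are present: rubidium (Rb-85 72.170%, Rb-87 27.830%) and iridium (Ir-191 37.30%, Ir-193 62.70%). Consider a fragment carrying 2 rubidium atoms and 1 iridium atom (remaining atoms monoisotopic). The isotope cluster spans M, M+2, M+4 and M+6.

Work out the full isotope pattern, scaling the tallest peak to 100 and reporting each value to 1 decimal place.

40.8 : 100.0 : 58.9 : 10.2

Rubidium pattern (n=2): 0.52085089 : 0.40169822 : 0.07745089
Iridium pattern (n=1): 0.3730 : 0.6270
Convolve the two distributions (both contribute in 2-u steps):
  M: 0.52085089×0.3730 = 0.194277
  M+2: 0.52085089×0.6270 + 0.40169822×0.3730 = 0.476407
  M+4: 0.40169822×0.6270 + 0.07745089×0.3730 = 0.280754
  M+6: 0.07745089×0.6270 = 0.048562
Scale to base peak (0.476407) = 100: 40.8 : 100.0 : 58.9 : 10.2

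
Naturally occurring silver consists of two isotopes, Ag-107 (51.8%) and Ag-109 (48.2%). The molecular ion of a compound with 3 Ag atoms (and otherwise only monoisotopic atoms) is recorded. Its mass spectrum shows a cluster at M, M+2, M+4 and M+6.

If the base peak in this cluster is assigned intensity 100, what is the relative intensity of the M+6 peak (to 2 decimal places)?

Term probabilities: M 0.1390, M+2 0.3880, M+4 0.3610, M+6 0.1120. Base peak = M+2.
P(M+2) = C(3,1) × 0.518^2 × 0.482^1 = 3 × 0.268324 × 0.4820 = 0.387997 (base)
P(M+6) = C(3,3) × 0.518^0 × 0.482^3 = 1 × 1.0000 × 0.11198017 = 0.111980
Relative intensity = 0.111980 / 0.387997 × 100 = 28.86

28.86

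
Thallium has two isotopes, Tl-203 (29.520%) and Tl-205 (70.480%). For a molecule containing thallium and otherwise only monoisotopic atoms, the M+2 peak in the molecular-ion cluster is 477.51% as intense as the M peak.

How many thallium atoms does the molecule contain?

For n independent Tl atoms, I(M+2)/I(M) = n · (abundance Tl-205) / (abundance Tl-203) = n · 0.70480/0.29520.
n = 4.7751 × 0.29520/0.70480 = 2.00 ≈ 2

2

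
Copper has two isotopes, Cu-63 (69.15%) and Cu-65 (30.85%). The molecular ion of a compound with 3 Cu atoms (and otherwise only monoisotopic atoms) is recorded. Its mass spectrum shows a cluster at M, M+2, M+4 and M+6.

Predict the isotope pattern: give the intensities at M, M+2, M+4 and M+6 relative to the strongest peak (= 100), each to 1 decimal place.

74.7 : 100.0 : 44.6 : 6.6

Expanding (0.6915 + 0.3085)^3:
P(M) = 0.6915^3 = 0.330656
P(M+2) = 3 × 0.6915^2 × 0.3085^1 = 0.442548
P(M+4) = 3 × 0.6915^1 × 0.3085^2 = 0.197435
P(M+6) = 0.3085^3 = 0.029361
The M+2 peak is largest (0.442548); scaling to 100 gives 74.7 : 100.0 : 44.6 : 6.6.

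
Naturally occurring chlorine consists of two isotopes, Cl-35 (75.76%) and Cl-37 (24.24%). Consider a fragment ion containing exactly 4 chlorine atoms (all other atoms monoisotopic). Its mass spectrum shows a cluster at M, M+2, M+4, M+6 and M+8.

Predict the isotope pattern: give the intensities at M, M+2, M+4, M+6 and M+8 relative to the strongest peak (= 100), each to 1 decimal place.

78.1 : 100.0 : 48.0 : 10.2 : 0.8

Each Cl atom is independently Cl-35 (p = 0.7576) or Cl-37 (q = 0.2424); the cluster is the binomial expansion (p + q)^4.
P(M) = 0.7576^4 = 0.329428
P(M+2) = 4 × 0.7576^3 × 0.2424^1 = 0.421612
P(M+4) = 6 × 0.7576^2 × 0.2424^2 = 0.202347
P(M+6) = 4 × 0.7576^1 × 0.2424^3 = 0.043162
P(M+8) = 0.2424^4 = 0.003452
The M+2 peak is largest (0.421612); scaling to 100 gives 78.1 : 100.0 : 48.0 : 10.2 : 0.8.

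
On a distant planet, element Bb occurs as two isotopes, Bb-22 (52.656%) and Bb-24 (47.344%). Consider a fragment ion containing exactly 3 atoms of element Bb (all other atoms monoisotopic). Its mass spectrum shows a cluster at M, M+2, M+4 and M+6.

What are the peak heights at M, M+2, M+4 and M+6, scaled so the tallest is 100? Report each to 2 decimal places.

37.07 : 100.00 : 89.91 : 26.95

Each Bb atom is independently Bb-22 (p = 0.52656) or Bb-24 (q = 0.47344); the cluster is the binomial expansion (p + q)^3.
P(M) = 0.52656^3 = 0.145997
P(M+2) = 3 × 0.52656^2 × 0.47344^1 = 0.393806
P(M+4) = 3 × 0.52656^1 × 0.47344^2 = 0.354078
P(M+6) = 0.47344^3 = 0.106119
The M+2 peak is largest (0.393806); scaling to 100 gives 37.07 : 100.00 : 89.91 : 26.95.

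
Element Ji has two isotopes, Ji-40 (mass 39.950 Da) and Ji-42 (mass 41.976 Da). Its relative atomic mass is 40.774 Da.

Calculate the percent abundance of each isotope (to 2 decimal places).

Let x be the fractional abundance of Ji-40; then Ji-42 has abundance 1 − x.
39.950·x + 41.976·(1 − x) = 40.774
(39.950 − 41.976)·x = 40.774 − 41.976
x = -1.202 / -2.026 = 0.59329 → 59.33% Ji-40, 40.67% Ji-42.

Ji-40: 59.33%, Ji-42: 40.67%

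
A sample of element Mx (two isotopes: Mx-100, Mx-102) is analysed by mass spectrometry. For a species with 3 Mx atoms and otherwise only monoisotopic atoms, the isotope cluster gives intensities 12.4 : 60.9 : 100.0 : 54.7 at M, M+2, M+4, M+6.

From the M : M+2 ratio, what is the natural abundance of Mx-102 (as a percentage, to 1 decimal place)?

Let p = fractional abundance of Mx-100. I(M+2)/I(M) = [C(3,1)·p^2·(1−p)] / p^3 = 3·(1−p)/p = 60.9/12.4 = 4.9113
(1−p)/p = 4.9113/3 = 1.6371  ⇒  p = 1/(1 + 1.6371) = 0.3792
Mx-100: 37.9%, Mx-102: 62.1%.

62.1%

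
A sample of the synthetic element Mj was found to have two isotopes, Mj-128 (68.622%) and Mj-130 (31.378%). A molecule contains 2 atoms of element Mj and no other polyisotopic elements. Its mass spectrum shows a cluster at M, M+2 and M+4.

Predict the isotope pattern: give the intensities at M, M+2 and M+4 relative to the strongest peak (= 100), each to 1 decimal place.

100.0 : 91.5 : 20.9

The 2 Mj atoms are independent, so intensities follow the terms of (0.68622 + 0.31378)^2.
P(M) = 0.68622^2 = 0.470898
P(M+2) = 2 × 0.68622^1 × 0.31378^1 = 0.430644
P(M+4) = 0.31378^2 = 0.098458
The M peak is largest (0.470898); scaling to 100 gives 100.0 : 91.5 : 20.9.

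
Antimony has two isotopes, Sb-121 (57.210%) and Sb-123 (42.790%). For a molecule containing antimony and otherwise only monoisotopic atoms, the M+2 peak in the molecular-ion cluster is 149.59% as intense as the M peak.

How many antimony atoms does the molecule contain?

The M+2/M ratio from n Sb atoms is n · q/p = n · 0.42790/0.57210.
n = 1.4959 × 0.57210/0.42790 = 2.00 ≈ 2

2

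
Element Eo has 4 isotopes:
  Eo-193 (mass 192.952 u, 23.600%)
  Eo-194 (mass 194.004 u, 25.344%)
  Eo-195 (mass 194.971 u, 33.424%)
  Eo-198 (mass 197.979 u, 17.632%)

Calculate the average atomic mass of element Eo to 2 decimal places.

The abundance-weighted mean is 0.23600 × 192.952 + 0.25344 × 194.004 + 0.33424 × 194.971 + 0.17632 × 197.979
= 45.5367 + 49.1684 + 65.1671 + 34.9077 = 194.7799 u

194.78 u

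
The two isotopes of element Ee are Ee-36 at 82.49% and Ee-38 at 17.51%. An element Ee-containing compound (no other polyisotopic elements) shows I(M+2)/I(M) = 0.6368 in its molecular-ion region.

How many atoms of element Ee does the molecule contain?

For n independent Ee atoms, I(M+2)/I(M) = n · (abundance Ee-38) / (abundance Ee-36) = n · 0.1751/0.8249.
n = 0.6368 × 0.8249/0.1751 = 3.00 ≈ 3

3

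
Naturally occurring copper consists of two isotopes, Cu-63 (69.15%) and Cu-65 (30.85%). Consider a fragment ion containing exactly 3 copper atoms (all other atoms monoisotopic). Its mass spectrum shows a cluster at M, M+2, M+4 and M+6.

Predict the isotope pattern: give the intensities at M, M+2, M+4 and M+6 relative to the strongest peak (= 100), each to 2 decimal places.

74.72 : 100.00 : 44.61 : 6.63

The 3 Cu atoms are independent, so intensities follow the terms of (0.6915 + 0.3085)^3.
P(M) = 0.6915^3 = 0.330656
P(M+2) = 3 × 0.6915^2 × 0.3085^1 = 0.442548
P(M+4) = 3 × 0.6915^1 × 0.3085^2 = 0.197435
P(M+6) = 0.3085^3 = 0.029361
The M+2 peak is largest (0.442548); scaling to 100 gives 74.72 : 100.00 : 44.61 : 6.63.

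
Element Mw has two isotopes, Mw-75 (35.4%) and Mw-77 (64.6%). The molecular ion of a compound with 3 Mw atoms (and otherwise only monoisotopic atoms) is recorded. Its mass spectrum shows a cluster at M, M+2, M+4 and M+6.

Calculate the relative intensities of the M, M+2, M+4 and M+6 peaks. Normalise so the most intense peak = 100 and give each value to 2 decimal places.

The 3 Mw atoms are independent, so intensities follow the terms of (0.354 + 0.646)^3.
P(M) = 0.354^3 = 0.044362
P(M+2) = 3 × 0.354^2 × 0.646^1 = 0.242862
P(M+4) = 3 × 0.354^1 × 0.646^2 = 0.443190
P(M+6) = 0.646^3 = 0.269586
The M+4 peak is largest (0.443190); scaling to 100 gives 10.01 : 54.80 : 100.00 : 60.83.

10.01 : 54.80 : 100.00 : 60.83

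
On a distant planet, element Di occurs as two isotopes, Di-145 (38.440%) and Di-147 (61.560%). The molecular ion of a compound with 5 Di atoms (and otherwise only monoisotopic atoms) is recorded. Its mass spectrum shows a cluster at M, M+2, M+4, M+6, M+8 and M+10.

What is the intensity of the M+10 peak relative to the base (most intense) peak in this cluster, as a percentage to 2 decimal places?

25.65%

Term probabilities: M 0.0084, M+2 0.0672, M+4 0.2153, M+6 0.3447, M+8 0.2760, M+10 0.0884. Base peak = M+6.
P(M+6) = C(5,3) × 0.38440^2 × 0.61560^3 = 10 × 0.14776336 × 0.23328984 = 0.344717 (base)
P(M+10) = C(5,5) × 0.38440^0 × 0.61560^5 = 1 × 1.0000 × 0.0884083 = 0.088408
Relative intensity = 0.088408 / 0.344717 × 100 = 25.65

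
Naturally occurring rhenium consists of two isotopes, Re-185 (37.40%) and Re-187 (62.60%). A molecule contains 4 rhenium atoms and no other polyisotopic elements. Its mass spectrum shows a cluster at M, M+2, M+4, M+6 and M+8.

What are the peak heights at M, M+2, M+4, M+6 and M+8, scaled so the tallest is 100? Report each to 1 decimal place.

Expanding (0.3740 + 0.6260)^4:
P(M) = 0.3740^4 = 0.019565
P(M+2) = 4 × 0.3740^3 × 0.6260^1 = 0.130993
P(M+4) = 6 × 0.3740^2 × 0.6260^2 = 0.328884
P(M+6) = 4 × 0.3740^1 × 0.6260^3 = 0.366990
P(M+8) = 0.6260^4 = 0.153567
The M+6 peak is largest (0.366990); scaling to 100 gives 5.3 : 35.7 : 89.6 : 100.0 : 41.8.

5.3 : 35.7 : 89.6 : 100.0 : 41.8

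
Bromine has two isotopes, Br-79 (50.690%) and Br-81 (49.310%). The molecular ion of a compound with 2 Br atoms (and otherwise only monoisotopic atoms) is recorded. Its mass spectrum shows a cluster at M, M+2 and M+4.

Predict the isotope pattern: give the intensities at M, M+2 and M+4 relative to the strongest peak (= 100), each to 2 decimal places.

Each Br atom is independently Br-79 (p = 0.50690) or Br-81 (q = 0.49310); the cluster is the binomial expansion (p + q)^2.
P(M) = 0.50690^2 = 0.256948
P(M+2) = 2 × 0.50690^1 × 0.49310^1 = 0.499905
P(M+4) = 0.49310^2 = 0.243148
The M+2 peak is largest (0.499905); scaling to 100 gives 51.40 : 100.00 : 48.64.

51.40 : 100.00 : 48.64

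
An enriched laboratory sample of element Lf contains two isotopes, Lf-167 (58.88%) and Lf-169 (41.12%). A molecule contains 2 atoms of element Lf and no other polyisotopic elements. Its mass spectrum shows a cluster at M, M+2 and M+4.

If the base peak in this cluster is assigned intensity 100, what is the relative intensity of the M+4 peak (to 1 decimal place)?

34.9

Binomial terms of (0.5888 + 0.4112)^2: M 0.3467, M+2 0.4842, M+4 0.1691 → M+2 is the base peak.
P(M+2) = C(2,1) × 0.5888^1 × 0.4112^1 = 2 × 0.5888 × 0.4112 = 0.484229 (base)
P(M+4) = C(2,2) × 0.5888^0 × 0.4112^2 = 1 × 1.0000 × 0.16908544 = 0.169085
Relative intensity = 0.169085 / 0.484229 × 100 = 34.9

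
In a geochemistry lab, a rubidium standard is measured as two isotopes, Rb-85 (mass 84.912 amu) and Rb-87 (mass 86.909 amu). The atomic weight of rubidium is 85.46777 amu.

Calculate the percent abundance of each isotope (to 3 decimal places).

Writing the weighted mean with unknown fraction x of Rb-85:
84.912·x + 86.909·(1 − x) = 85.46777
(84.912 − 86.909)·x = 85.46777 − 86.909
x = -1.44123 / -1.997 = 0.72170 → 72.170% Rb-85, 27.830% Rb-87.

Rb-85: 72.170%, Rb-87: 27.830%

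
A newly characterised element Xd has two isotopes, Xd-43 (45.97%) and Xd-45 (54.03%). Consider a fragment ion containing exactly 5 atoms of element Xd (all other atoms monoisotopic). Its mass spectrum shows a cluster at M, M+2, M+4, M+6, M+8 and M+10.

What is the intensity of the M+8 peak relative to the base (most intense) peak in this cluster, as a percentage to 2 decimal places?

58.77%

Binomial terms of (0.4597 + 0.5403)^5: M 0.0205, M+2 0.1206, M+4 0.2836, M+6 0.3333, M+8 0.1959, M+10 0.0460 → M+6 is the base peak.
P(M+6) = C(5,3) × 0.4597^2 × 0.5403^3 = 10 × 0.21132409 × 0.15772659 = 0.333314 (base)
P(M+8) = C(5,4) × 0.4597^1 × 0.5403^4 = 5 × 0.4597 × 0.08521967 = 0.195877
Relative intensity = 0.195877 / 0.333314 × 100 = 58.77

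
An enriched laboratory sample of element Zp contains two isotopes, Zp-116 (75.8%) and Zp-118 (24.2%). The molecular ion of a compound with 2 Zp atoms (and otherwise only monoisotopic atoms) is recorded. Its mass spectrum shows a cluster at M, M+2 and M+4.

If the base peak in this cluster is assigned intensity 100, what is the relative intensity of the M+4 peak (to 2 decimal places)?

Binomial terms of (0.758 + 0.242)^2: M 0.5746, M+2 0.3669, M+4 0.0586 → M is the base peak.
P(M) = C(2,0) × 0.758^2 × 0.242^0 = 1 × 0.574564 × 1.0000 = 0.574564 (base)
P(M+4) = C(2,2) × 0.758^0 × 0.242^2 = 1 × 1.0000 × 0.058564 = 0.058564
Relative intensity = 0.058564 / 0.574564 × 100 = 10.19

10.19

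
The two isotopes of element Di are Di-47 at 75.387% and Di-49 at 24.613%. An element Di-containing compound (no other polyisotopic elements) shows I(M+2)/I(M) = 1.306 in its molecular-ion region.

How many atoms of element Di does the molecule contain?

4

For n independent Di atoms, I(M+2)/I(M) = n · (abundance Di-49) / (abundance Di-47) = n · 0.24613/0.75387.
n = 1.306 × 0.75387/0.24613 = 4.00 ≈ 4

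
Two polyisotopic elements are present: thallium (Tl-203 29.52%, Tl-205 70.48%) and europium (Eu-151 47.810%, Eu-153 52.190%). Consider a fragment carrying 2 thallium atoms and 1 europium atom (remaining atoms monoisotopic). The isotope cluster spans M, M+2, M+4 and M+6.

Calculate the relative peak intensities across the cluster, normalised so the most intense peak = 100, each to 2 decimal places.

Thallium pattern (n=2): 0.08714304 : 0.41611392 : 0.49674304
Europium pattern (n=1): 0.4781 : 0.5219
Convolve the two distributions (both contribute in 2-u steps):
  M: 0.08714304×0.4781 = 0.041663
  M+2: 0.08714304×0.5219 + 0.41611392×0.4781 = 0.244424
  M+4: 0.41611392×0.5219 + 0.49674304×0.4781 = 0.454663
  M+6: 0.49674304×0.5219 = 0.259250
Scale to base peak (0.454663) = 100: 9.16 : 53.76 : 100.00 : 57.02

9.16 : 53.76 : 100.00 : 57.02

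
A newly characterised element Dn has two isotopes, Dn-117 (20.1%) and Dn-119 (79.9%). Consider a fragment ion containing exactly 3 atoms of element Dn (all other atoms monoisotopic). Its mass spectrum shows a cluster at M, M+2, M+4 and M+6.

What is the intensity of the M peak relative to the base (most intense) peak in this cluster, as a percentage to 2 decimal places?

Term probabilities: M 0.0081, M+2 0.0968, M+4 0.3850, M+6 0.5101. Base peak = M+6.
P(M+6) = C(3,3) × 0.201^0 × 0.799^3 = 1 × 1.0000 × 0.5100824 = 0.510082 (base)
P(M) = C(3,0) × 0.201^3 × 0.799^0 = 1 × 0.0081206 × 1.0000 = 0.008121
Relative intensity = 0.008121 / 0.510082 × 100 = 1.59

1.59%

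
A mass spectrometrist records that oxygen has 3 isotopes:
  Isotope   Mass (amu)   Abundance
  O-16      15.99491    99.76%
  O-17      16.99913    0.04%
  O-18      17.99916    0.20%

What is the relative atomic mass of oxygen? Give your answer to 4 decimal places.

Average mass = Σ (abundance × isotope mass) = 0.9976 × 15.99491 + 0.0004 × 16.99913 + 0.0020 × 17.99916
= 15.956522 + 0.006800 + 0.035998 = 15.999320 amu

15.9993 amu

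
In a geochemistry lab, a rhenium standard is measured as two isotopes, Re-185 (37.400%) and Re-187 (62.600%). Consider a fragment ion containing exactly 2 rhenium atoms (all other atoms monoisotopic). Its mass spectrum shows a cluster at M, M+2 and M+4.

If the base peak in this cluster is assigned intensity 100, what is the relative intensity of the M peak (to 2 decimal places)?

Term probabilities: M 0.1399, M+2 0.4682, M+4 0.3919. Base peak = M+2.
P(M+2) = C(2,1) × 0.37400^1 × 0.62600^1 = 2 × 0.3740 × 0.6260 = 0.468248 (base)
P(M) = C(2,0) × 0.37400^2 × 0.62600^0 = 1 × 0.139876 × 1.0000 = 0.139876
Relative intensity = 0.139876 / 0.468248 × 100 = 29.87

29.87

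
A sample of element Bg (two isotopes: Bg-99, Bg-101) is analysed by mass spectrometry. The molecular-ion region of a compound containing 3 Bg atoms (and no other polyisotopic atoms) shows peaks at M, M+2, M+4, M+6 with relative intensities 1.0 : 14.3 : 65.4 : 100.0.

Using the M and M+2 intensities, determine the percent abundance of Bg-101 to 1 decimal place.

Write p for the Bg-99 fraction. I(M+2)/I(M) = [C(3,1)·p^2·(1−p)] / p^3 = 3·(1−p)/p = 14.3/1.0 = 14.3000
(1−p)/p = 14.3000/3 = 4.7667  ⇒  p = 1/(1 + 4.7667) = 0.1734
Bg-99: 17.3%, Bg-101: 82.7%.

82.7%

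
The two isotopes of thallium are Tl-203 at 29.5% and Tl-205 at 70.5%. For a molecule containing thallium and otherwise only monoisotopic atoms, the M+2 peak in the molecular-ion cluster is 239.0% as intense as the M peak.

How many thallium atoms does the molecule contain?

1

For n independent Tl atoms, I(M+2)/I(M) = n · (abundance Tl-205) / (abundance Tl-203) = n · 0.705/0.295.
n = 2.390 × 0.295/0.705 = 1.00 ≈ 1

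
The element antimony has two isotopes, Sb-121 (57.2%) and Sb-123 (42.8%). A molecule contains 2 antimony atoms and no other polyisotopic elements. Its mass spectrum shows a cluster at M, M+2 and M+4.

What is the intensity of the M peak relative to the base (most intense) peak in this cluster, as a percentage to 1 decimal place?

66.8%

Term probabilities: M 0.3272, M+2 0.4896, M+4 0.1832. Base peak = M+2.
P(M+2) = C(2,1) × 0.572^1 × 0.428^1 = 2 × 0.5720 × 0.4280 = 0.489632 (base)
P(M) = C(2,0) × 0.572^2 × 0.428^0 = 1 × 0.327184 × 1.0000 = 0.327184
Relative intensity = 0.327184 / 0.489632 × 100 = 66.8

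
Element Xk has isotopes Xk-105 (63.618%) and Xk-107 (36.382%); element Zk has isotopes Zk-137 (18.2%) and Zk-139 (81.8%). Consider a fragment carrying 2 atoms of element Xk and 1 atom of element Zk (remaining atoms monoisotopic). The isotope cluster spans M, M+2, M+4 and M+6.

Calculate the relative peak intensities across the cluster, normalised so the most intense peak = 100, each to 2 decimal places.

17.74 : 100.00 : 96.97 : 26.07

Element Xk pattern (n=2): 0.40472499 : 0.46291002 : 0.13236499
Element Zk pattern (n=1): 0.1820 : 0.8180
Convolve the two distributions (both contribute in 2-u steps):
  M: 0.40472499×0.1820 = 0.073660
  M+2: 0.40472499×0.8180 + 0.46291002×0.1820 = 0.415315
  M+4: 0.46291002×0.8180 + 0.13236499×0.1820 = 0.402751
  M+6: 0.13236499×0.8180 = 0.108275
Scale to base peak (0.415315) = 100: 17.74 : 100.00 : 96.97 : 26.07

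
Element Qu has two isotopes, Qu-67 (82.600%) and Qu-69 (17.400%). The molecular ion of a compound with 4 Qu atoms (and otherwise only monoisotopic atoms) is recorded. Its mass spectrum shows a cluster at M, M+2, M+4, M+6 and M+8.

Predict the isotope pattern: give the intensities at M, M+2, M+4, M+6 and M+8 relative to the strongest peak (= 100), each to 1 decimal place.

The 4 Qu atoms are independent, so intensities follow the terms of (0.82600 + 0.17400)^4.
P(M) = 0.82600^4 = 0.465501
P(M+2) = 4 × 0.82600^3 × 0.17400^1 = 0.392238
P(M+4) = 6 × 0.82600^2 × 0.17400^2 = 0.123940
P(M+6) = 4 × 0.82600^1 × 0.17400^3 = 0.017406
P(M+8) = 0.17400^4 = 0.000917
The M peak is largest (0.465501); scaling to 100 gives 100.0 : 84.3 : 26.6 : 3.7 : 0.2.

100.0 : 84.3 : 26.6 : 3.7 : 0.2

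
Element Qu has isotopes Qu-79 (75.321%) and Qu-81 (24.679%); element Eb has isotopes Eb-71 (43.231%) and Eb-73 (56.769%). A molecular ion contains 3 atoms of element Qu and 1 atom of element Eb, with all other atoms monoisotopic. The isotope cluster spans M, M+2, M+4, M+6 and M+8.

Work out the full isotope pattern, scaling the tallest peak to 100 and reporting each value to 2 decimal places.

43.55 : 100.00 : 70.24 : 19.95 : 2.01

Element Qu pattern (n=3): 0.42731509 : 0.42003064 : 0.13762345 : 0.01503082
Element Eb pattern (n=1): 0.43231 : 0.56769
Convolve the two distributions (both contribute in 2-u steps):
  M: 0.42731509×0.43231 = 0.184733
  M+2: 0.42731509×0.56769 + 0.42003064×0.43231 = 0.424166
  M+4: 0.42003064×0.56769 + 0.13762345×0.43231 = 0.297943
  M+6: 0.13762345×0.56769 + 0.01503082×0.43231 = 0.084625
  M+8: 0.01503082×0.56769 = 0.008533
Scale to base peak (0.424166) = 100: 43.55 : 100.00 : 70.24 : 19.95 : 2.01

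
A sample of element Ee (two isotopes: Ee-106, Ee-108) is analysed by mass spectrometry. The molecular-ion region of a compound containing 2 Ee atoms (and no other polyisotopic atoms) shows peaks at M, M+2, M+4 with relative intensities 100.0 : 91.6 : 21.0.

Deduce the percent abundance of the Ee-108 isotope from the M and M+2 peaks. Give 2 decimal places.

If p is the fraction of Ee that is Ee-106, then I(M+2)/I(M) = [C(2,1)·p^1·(1−p)] / p^2 = 2·(1−p)/p = 91.6/100.0 = 0.9160
(1−p)/p = 0.9160/2 = 0.4580  ⇒  p = 1/(1 + 0.4580) = 0.6859
Ee-106: 68.59%, Ee-108: 31.41%.

31.41%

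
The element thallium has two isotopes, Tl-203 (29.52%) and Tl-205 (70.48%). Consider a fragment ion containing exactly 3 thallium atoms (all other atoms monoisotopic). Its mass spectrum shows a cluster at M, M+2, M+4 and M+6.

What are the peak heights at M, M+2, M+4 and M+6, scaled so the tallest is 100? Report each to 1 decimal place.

The 3 Tl atoms are independent, so intensities follow the terms of (0.2952 + 0.7048)^3.
P(M) = 0.2952^3 = 0.025725
P(M+2) = 3 × 0.2952^2 × 0.7048^1 = 0.184255
P(M+4) = 3 × 0.2952^1 × 0.7048^2 = 0.439916
P(M+6) = 0.7048^3 = 0.350104
The M+4 peak is largest (0.439916); scaling to 100 gives 5.8 : 41.9 : 100.0 : 79.6.

5.8 : 41.9 : 100.0 : 79.6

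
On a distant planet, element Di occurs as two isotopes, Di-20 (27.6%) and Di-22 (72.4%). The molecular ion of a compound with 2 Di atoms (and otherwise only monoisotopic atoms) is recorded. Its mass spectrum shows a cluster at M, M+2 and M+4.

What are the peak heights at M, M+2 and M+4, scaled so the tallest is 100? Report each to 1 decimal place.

14.5 : 76.2 : 100.0

Each Di atom is independently Di-20 (p = 0.276) or Di-22 (q = 0.724); the cluster is the binomial expansion (p + q)^2.
P(M) = 0.276^2 = 0.076176
P(M+2) = 2 × 0.276^1 × 0.724^1 = 0.399648
P(M+4) = 0.724^2 = 0.524176
The M+4 peak is largest (0.524176); scaling to 100 gives 14.5 : 76.2 : 100.0.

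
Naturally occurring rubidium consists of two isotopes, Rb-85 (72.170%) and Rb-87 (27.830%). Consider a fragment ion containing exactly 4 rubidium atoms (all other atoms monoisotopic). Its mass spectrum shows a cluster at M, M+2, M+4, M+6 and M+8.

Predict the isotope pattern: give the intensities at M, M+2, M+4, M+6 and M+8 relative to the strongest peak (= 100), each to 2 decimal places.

64.83 : 100.00 : 57.84 : 14.87 : 1.43

Each Rb atom is independently Rb-85 (p = 0.72170) or Rb-87 (q = 0.27830); the cluster is the binomial expansion (p + q)^4.
P(M) = 0.72170^4 = 0.271286
P(M+2) = 4 × 0.72170^3 × 0.27830^1 = 0.418450
P(M+4) = 6 × 0.72170^2 × 0.27830^2 = 0.242042
P(M+6) = 4 × 0.72170^1 × 0.27830^3 = 0.062224
P(M+8) = 0.27830^4 = 0.005999
The M+2 peak is largest (0.418450); scaling to 100 gives 64.83 : 100.00 : 57.84 : 14.87 : 1.43.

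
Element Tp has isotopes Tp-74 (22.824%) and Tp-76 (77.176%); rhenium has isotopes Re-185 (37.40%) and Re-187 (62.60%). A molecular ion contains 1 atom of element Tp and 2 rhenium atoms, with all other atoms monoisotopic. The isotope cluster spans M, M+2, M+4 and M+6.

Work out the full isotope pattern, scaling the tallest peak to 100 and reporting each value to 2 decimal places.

7.08 : 47.65 : 100.00 : 67.09

Element Tp pattern (n=1): 0.22824 : 0.77176
Rhenium pattern (n=2): 0.139876 : 0.468248 : 0.391876
Convolve the two distributions (both contribute in 2-u steps):
  M: 0.22824×0.139876 = 0.031925
  M+2: 0.22824×0.468248 + 0.77176×0.139876 = 0.214824
  M+4: 0.22824×0.391876 + 0.77176×0.468248 = 0.450817
  M+6: 0.77176×0.391876 = 0.302434
Scale to base peak (0.450817) = 100: 7.08 : 47.65 : 100.00 : 67.09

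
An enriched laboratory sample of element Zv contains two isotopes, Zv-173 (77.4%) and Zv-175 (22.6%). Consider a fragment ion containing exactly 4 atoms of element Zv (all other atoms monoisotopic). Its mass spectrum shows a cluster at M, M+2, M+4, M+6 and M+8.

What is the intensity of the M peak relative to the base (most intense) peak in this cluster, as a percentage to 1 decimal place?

Term probabilities: M 0.3589, M+2 0.4192, M+4 0.1836, M+6 0.0357, M+8 0.0026. Base peak = M+2.
P(M+2) = C(4,1) × 0.774^3 × 0.226^1 = 4 × 0.46368482 × 0.2260 = 0.419171 (base)
P(M) = C(4,0) × 0.774^4 × 0.226^0 = 1 × 0.35889205 × 1.0000 = 0.358892
Relative intensity = 0.358892 / 0.419171 × 100 = 85.6

85.6%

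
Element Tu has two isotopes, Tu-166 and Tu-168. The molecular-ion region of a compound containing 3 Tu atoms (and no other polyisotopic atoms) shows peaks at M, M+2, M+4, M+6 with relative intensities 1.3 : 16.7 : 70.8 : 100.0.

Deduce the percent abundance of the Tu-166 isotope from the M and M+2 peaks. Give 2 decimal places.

Let p = fractional abundance of Tu-166. I(M+2)/I(M) = [C(3,1)·p^2·(1−p)] / p^3 = 3·(1−p)/p = 16.7/1.3 = 12.8462
(1−p)/p = 12.8462/3 = 4.2821  ⇒  p = 1/(1 + 4.2821) = 0.1893
Tu-166: 18.93%, Tu-168: 81.07%.

18.93%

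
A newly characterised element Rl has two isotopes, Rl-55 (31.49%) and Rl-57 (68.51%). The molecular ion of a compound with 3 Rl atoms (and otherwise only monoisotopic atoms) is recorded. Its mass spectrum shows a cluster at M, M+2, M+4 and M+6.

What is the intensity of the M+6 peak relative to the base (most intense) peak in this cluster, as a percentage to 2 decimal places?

72.52%

Binomial terms of (0.3149 + 0.6851)^3: M 0.0312, M+2 0.2038, M+4 0.4434, M+6 0.3216 → M+4 is the base peak.
P(M+4) = C(3,2) × 0.3149^1 × 0.6851^2 = 3 × 0.3149 × 0.46936201 = 0.443406 (base)
P(M+6) = C(3,3) × 0.3149^0 × 0.6851^3 = 1 × 1.0000 × 0.32155991 = 0.321560
Relative intensity = 0.321560 / 0.443406 × 100 = 72.52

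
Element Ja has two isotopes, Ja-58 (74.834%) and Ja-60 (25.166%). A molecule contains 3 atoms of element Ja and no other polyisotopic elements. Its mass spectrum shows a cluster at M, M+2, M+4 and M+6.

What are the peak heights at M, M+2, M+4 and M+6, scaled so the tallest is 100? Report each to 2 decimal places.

99.12 : 100.00 : 33.63 : 3.77

Expanding (0.74834 + 0.25166)^3:
P(M) = 0.74834^3 = 0.419080
P(M+2) = 3 × 0.74834^2 × 0.25166^1 = 0.422798
P(M+4) = 3 × 0.74834^1 × 0.25166^2 = 0.142183
P(M+6) = 0.25166^3 = 0.015938
The M+2 peak is largest (0.422798); scaling to 100 gives 99.12 : 100.00 : 33.63 : 3.77.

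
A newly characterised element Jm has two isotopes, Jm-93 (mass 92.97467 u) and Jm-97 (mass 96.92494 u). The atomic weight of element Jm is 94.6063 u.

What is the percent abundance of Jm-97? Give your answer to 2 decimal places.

41.30%

Let x be the fractional abundance of Jm-93; then Jm-97 has abundance 1 − x.
92.97467·x + 96.92494·(1 − x) = 94.6063
(92.97467 − 96.92494)·x = 94.6063 − 96.92494
x = -2.31864 / -3.95027 = 0.58696 → 58.70% Jm-93, 41.30% Jm-97.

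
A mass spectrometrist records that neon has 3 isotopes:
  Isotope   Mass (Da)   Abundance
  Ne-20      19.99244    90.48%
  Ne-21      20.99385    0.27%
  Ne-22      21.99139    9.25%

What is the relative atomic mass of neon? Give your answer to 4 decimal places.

20.1800 Da

The abundance-weighted mean is 0.9048 × 19.99244 + 0.0027 × 20.99385 + 0.0925 × 21.99139
= 18.089160 + 0.056683 + 2.034204 = 20.180047 Da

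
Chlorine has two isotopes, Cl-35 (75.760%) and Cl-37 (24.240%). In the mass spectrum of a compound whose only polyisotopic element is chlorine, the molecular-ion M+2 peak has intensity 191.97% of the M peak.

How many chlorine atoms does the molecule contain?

6

With n Cl atoms, P(M+2)/P(M) = C(n,1)·p^(n−1)q / p^n = n·q/p = n · 0.24240/0.75760.
n = 1.9197 × 0.75760/0.24240 = 6.00 ≈ 6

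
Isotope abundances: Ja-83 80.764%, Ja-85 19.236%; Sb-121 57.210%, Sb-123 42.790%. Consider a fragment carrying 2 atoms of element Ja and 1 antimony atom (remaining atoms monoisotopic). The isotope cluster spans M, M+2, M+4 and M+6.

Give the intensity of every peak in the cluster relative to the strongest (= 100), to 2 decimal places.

81.68 : 100.00 : 33.73 : 3.47

Element Ja pattern (n=2): 0.65228237 : 0.31071526 : 0.03700237
Antimony pattern (n=1): 0.5721 : 0.4279
Convolve the two distributions (both contribute in 2-u steps):
  M: 0.65228237×0.5721 = 0.373171
  M+2: 0.65228237×0.4279 + 0.31071526×0.5721 = 0.456872
  M+4: 0.31071526×0.4279 + 0.03700237×0.5721 = 0.154124
  M+6: 0.03700237×0.4279 = 0.015833
Scale to base peak (0.456872) = 100: 81.68 : 100.00 : 33.73 : 3.47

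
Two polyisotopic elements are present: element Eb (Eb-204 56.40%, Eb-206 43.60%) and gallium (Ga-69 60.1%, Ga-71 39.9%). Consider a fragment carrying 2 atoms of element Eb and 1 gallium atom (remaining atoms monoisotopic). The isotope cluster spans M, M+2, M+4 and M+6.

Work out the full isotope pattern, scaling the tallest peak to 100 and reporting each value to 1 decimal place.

45.2 : 100.0 : 73.5 : 18.0

Element Eb pattern (n=2): 0.318096 : 0.491808 : 0.190096
Gallium pattern (n=1): 0.6010 : 0.3990
Convolve the two distributions (both contribute in 2-u steps):
  M: 0.318096×0.6010 = 0.191176
  M+2: 0.318096×0.3990 + 0.491808×0.6010 = 0.422497
  M+4: 0.491808×0.3990 + 0.190096×0.6010 = 0.310479
  M+6: 0.190096×0.3990 = 0.075848
Scale to base peak (0.422497) = 100: 45.2 : 100.0 : 73.5 : 18.0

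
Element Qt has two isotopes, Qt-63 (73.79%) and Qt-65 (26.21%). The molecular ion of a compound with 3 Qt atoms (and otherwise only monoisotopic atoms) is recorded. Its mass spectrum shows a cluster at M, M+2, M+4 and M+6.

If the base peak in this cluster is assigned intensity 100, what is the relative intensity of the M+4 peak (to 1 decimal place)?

Term probabilities: M 0.4018, M+2 0.4281, M+4 0.1521, M+6 0.0180. Base peak = M+2.
P(M+2) = C(3,1) × 0.7379^2 × 0.2621^1 = 3 × 0.54449641 × 0.2621 = 0.428138 (base)
P(M+4) = C(3,2) × 0.7379^1 × 0.2621^2 = 3 × 0.7379 × 0.06869641 = 0.152073
Relative intensity = 0.152073 / 0.428138 × 100 = 35.5

35.5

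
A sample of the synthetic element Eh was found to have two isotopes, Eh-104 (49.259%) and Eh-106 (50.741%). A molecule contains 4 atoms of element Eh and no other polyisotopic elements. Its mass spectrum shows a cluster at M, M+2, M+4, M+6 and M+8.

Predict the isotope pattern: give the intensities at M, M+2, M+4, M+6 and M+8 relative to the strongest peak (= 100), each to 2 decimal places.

15.71 : 64.72 : 100.00 : 68.67 : 17.68

The 4 Eh atoms are independent, so intensities follow the terms of (0.49259 + 0.50741)^4.
P(M) = 0.49259^4 = 0.058877
P(M+2) = 4 × 0.49259^3 × 0.50741^1 = 0.242592
P(M+4) = 6 × 0.49259^2 × 0.50741^2 = 0.374835
P(M+6) = 4 × 0.49259^1 × 0.50741^3 = 0.257408
P(M+8) = 0.50741^4 = 0.066288
The M+4 peak is largest (0.374835); scaling to 100 gives 15.71 : 64.72 : 100.00 : 68.67 : 17.68.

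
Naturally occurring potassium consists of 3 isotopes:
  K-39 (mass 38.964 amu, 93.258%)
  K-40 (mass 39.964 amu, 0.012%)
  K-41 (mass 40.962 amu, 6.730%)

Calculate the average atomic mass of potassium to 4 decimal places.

The abundance-weighted mean is 0.93258 × 38.964 + 0.00012 × 39.964 + 0.06730 × 40.962
= 36.33705 + 0.00480 + 2.75674 = 39.09859 amu

39.0986 amu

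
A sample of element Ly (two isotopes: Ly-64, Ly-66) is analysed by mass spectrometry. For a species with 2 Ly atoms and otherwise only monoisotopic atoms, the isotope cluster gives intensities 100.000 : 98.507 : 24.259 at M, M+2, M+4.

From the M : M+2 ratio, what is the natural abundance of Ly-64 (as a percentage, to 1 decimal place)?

Let p = fractional abundance of Ly-64. I(M+2)/I(M) = [C(2,1)·p^1·(1−p)] / p^2 = 2·(1−p)/p = 98.507/100.000 = 0.9851
(1−p)/p = 0.9851/2 = 0.4925  ⇒  p = 1/(1 + 0.4925) = 0.6700
Ly-64: 67.0%, Ly-66: 33.0%.

67.0%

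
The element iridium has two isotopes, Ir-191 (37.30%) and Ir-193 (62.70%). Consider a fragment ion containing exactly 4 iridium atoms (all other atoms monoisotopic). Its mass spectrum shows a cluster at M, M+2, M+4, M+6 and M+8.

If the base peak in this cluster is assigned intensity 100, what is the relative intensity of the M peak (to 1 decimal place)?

(0.3730 + 0.6270)^4 gives M 0.0194, M+2 0.1302, M+4 0.3282, M+6 0.3678, M+8 0.1546; the largest is M+6.
P(M+6) = C(4,3) × 0.3730^1 × 0.6270^3 = 4 × 0.3730 × 0.24649188 = 0.367766 (base)
P(M) = C(4,0) × 0.3730^4 × 0.6270^0 = 1 × 0.01935688 × 1.0000 = 0.019357
Relative intensity = 0.019357 / 0.367766 × 100 = 5.3

5.3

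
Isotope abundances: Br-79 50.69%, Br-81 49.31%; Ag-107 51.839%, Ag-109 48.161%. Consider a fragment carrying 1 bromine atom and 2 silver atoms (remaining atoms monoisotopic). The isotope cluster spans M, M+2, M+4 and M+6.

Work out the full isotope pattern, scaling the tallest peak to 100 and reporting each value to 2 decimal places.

Bromine pattern (n=1): 0.5069 : 0.4931
Silver pattern (n=2): 0.26872819 : 0.49932362 : 0.23194819
Convolve the two distributions (both contribute in 2-u steps):
  M: 0.5069×0.26872819 = 0.136218
  M+2: 0.5069×0.49932362 + 0.4931×0.26872819 = 0.385617
  M+4: 0.5069×0.23194819 + 0.4931×0.49932362 = 0.363791
  M+6: 0.4931×0.23194819 = 0.114374
Scale to base peak (0.385617) = 100: 35.32 : 100.00 : 94.34 : 29.66

35.32 : 100.00 : 94.34 : 29.66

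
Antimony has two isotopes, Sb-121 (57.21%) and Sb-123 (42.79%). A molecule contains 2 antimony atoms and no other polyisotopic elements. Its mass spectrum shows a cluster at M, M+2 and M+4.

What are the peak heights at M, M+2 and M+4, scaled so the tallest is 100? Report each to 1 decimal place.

66.8 : 100.0 : 37.4

Expanding (0.5721 + 0.4279)^2:
P(M) = 0.5721^2 = 0.327298
P(M+2) = 2 × 0.5721^1 × 0.4279^1 = 0.489603
P(M+4) = 0.4279^2 = 0.183098
The M+2 peak is largest (0.489603); scaling to 100 gives 66.8 : 100.0 : 37.4.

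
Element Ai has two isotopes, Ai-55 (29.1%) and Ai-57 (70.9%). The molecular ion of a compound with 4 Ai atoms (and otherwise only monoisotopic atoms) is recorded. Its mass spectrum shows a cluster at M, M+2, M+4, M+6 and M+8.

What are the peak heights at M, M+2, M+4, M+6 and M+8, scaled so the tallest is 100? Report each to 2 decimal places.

1.73 : 16.85 : 61.57 : 100.00 : 60.91

Each Ai atom is independently Ai-55 (p = 0.291) or Ai-57 (q = 0.709); the cluster is the binomial expansion (p + q)^4.
P(M) = 0.291^4 = 0.007171
P(M+2) = 4 × 0.291^3 × 0.709^1 = 0.069885
P(M+4) = 6 × 0.291^2 × 0.709^2 = 0.255405
P(M+6) = 4 × 0.291^1 × 0.709^3 = 0.414851
P(M+8) = 0.709^4 = 0.252688
The M+6 peak is largest (0.414851); scaling to 100 gives 1.73 : 16.85 : 61.57 : 100.00 : 60.91.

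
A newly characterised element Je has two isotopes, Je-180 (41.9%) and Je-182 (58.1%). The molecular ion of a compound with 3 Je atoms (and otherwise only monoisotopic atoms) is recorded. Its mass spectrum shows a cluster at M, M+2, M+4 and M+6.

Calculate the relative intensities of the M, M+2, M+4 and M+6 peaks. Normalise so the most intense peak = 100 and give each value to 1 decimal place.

17.3 : 72.1 : 100.0 : 46.2

Expanding (0.419 + 0.581)^3:
P(M) = 0.419^3 = 0.073560
P(M+2) = 3 × 0.419^2 × 0.581^1 = 0.306003
P(M+4) = 3 × 0.419^1 × 0.581^2 = 0.424314
P(M+6) = 0.581^3 = 0.196123
The M+4 peak is largest (0.424314); scaling to 100 gives 17.3 : 72.1 : 100.0 : 46.2.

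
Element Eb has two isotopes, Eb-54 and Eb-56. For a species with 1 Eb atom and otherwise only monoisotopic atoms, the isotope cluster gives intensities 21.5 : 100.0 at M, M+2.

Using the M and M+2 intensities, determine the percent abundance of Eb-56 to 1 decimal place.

Let p = fractional abundance of Eb-54. I(M+2)/I(M) = [C(1,1)·p^0·(1−p)] / p^1 = 1·(1−p)/p = 100.0/21.5 = 4.6512
(1−p)/p = 4.6512/1 = 4.6512  ⇒  p = 1/(1 + 4.6512) = 0.1770
Eb-54: 17.7%, Eb-56: 82.3%.

82.3%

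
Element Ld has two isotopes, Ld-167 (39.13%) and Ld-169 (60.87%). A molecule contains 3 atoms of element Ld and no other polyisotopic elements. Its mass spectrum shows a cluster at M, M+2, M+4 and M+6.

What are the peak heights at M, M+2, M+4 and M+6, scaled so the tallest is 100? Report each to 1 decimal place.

13.8 : 64.3 : 100.0 : 51.9

The 3 Ld atoms are independent, so intensities follow the terms of (0.3913 + 0.6087)^3.
P(M) = 0.3913^3 = 0.059914
P(M+2) = 3 × 0.3913^2 × 0.6087^1 = 0.279605
P(M+4) = 3 × 0.3913^1 × 0.6087^2 = 0.434948
P(M+6) = 0.6087^3 = 0.225533
The M+4 peak is largest (0.434948); scaling to 100 gives 13.8 : 64.3 : 100.0 : 51.9.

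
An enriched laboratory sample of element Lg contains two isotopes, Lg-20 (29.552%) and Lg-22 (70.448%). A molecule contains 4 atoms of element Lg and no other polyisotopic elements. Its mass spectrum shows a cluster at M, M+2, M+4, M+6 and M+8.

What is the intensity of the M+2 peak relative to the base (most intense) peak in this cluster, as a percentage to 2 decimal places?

Binomial terms of (0.29552 + 0.70448)^4: M 0.0076, M+2 0.0727, M+4 0.2601, M+6 0.4133, M+8 0.2463 → M+6 is the base peak.
P(M+6) = C(4,3) × 0.29552^1 × 0.70448^3 = 4 × 0.29552 × 0.34962784 = 0.413288 (base)
P(M+2) = C(4,1) × 0.29552^3 × 0.70448^1 = 4 × 0.02580837 × 0.70448 = 0.072726
Relative intensity = 0.072726 / 0.413288 × 100 = 17.60

17.60%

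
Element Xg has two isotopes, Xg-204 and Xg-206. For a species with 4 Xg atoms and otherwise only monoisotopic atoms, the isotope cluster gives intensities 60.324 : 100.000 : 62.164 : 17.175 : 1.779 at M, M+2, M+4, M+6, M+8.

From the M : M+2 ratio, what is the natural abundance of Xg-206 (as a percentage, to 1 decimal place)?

Let p = fractional abundance of Xg-204. I(M+2)/I(M) = [C(4,1)·p^3·(1−p)] / p^4 = 4·(1−p)/p = 100.000/60.324 = 1.6577
(1−p)/p = 1.6577/4 = 0.4144  ⇒  p = 1/(1 + 0.4144) = 0.7070
Xg-204: 70.7%, Xg-206: 29.3%.

29.3%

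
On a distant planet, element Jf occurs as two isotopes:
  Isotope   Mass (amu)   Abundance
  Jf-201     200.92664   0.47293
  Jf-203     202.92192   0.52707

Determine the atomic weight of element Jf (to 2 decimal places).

Average mass = Σ (abundance × isotope mass) = 0.47293 × 200.92664 + 0.52707 × 202.92192
= 95.024236 + 106.954056 = 201.978292 amu

201.98 amu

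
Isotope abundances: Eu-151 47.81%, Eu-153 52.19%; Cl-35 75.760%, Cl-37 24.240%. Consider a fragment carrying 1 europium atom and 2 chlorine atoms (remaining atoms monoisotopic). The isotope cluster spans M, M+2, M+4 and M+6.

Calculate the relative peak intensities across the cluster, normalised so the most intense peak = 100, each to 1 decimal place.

57.8 : 100.0 : 46.3 : 6.5

Europium pattern (n=1): 0.4781 : 0.5219
Chlorine pattern (n=2): 0.57395776 : 0.36728448 : 0.05875776
Convolve the two distributions (both contribute in 2-u steps):
  M: 0.4781×0.57395776 = 0.274409
  M+2: 0.4781×0.36728448 + 0.5219×0.57395776 = 0.475147
  M+4: 0.4781×0.05875776 + 0.5219×0.36728448 = 0.219778
  M+6: 0.5219×0.05875776 = 0.030666
Scale to base peak (0.475147) = 100: 57.8 : 100.0 : 46.3 : 6.5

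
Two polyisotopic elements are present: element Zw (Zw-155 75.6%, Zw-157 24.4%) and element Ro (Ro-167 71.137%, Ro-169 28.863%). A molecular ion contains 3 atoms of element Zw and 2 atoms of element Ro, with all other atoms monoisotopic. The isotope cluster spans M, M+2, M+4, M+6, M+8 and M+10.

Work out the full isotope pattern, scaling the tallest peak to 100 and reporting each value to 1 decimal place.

56.2 : 100.0 : 71.0 : 25.1 : 4.4 : 0.3

Element Zw pattern (n=3): 0.43208122 : 0.41836435 : 0.13502765 : 0.01452678
Element Ro pattern (n=2): 0.50604728 : 0.41064545 : 0.08330728
Convolve the two distributions (both contribute in 2-u steps):
  M: 0.43208122×0.50604728 = 0.218654
  M+2: 0.43208122×0.41064545 + 0.41836435×0.50604728 = 0.389144
  M+4: 0.43208122×0.08330728 + 0.41836435×0.41064545 + 0.13502765×0.50604728 = 0.276125
  M+6: 0.41836435×0.08330728 + 0.13502765×0.41064545 + 0.01452678×0.50604728 = 0.097653
  M+8: 0.13502765×0.08330728 + 0.01452678×0.41064545 = 0.017214
  M+10: 0.01452678×0.08330728 = 0.001210
Scale to base peak (0.389144) = 100: 56.2 : 100.0 : 71.0 : 25.1 : 4.4 : 0.3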